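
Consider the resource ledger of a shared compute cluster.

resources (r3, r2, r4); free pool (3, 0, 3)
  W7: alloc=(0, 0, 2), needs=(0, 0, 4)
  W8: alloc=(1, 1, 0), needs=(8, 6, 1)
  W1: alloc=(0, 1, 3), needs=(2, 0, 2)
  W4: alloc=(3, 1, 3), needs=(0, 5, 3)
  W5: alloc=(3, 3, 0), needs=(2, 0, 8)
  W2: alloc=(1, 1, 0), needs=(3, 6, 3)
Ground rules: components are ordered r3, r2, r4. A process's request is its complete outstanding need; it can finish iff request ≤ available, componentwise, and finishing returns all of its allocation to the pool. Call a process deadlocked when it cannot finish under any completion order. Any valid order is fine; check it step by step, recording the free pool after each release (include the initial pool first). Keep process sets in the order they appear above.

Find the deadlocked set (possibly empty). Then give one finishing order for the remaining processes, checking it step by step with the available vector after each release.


Deadlocked: W8, W4 and W2.
Key observation: after W1, W7, W5 complete, (6, 4, 8) is the best the pool ever gets, yet each leftover process wants more r2.
The rest can finish in the order W1, W7, W5. Walking it through:
  pool = (3, 0, 3)
  W1 needs (2, 0, 2) <= (3, 0, 3) -> finishes; pool += (0, 1, 3) = (3, 1, 6)
  W7 needs (0, 0, 4) <= (3, 1, 6) -> finishes; pool += (0, 0, 2) = (3, 1, 8)
  W5 needs (2, 0, 8) <= (3, 1, 8) -> finishes; pool += (3, 3, 0) = (6, 4, 8)
The stuck group stays short no matter what:
  W8 cannot run: need (8, 6, 1) vs free (6, 4, 8) (insufficient r3 and r2)
  W4 cannot run: need (0, 5, 3) vs free (6, 4, 8) (insufficient r2)
  W2 cannot run: need (3, 6, 3) vs free (6, 4, 8) (insufficient r2)


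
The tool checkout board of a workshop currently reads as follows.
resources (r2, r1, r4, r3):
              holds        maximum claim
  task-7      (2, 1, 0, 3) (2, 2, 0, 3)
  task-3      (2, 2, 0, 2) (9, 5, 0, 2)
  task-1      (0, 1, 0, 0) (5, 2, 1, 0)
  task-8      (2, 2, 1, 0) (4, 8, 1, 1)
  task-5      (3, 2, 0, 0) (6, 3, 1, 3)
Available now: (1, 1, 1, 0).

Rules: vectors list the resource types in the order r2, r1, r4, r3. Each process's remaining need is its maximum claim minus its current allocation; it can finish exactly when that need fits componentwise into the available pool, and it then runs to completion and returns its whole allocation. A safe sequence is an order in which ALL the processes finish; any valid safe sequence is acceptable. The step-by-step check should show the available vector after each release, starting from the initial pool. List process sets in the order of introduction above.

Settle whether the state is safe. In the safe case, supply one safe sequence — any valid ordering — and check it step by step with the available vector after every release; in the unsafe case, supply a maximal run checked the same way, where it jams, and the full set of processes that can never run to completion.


The state is UNSAFE.
Key observation: after task-7, task-5, task-1 the pool peaks at (6, 5, 1, 3), and each blocked process is short somewhere: task-3 on r2; task-8 on r1.
A maximal execution: task-7, task-5, task-1 — then nothing else fits. Walking it through:
  pool = (1, 1, 1, 0)
  task-7: need (0, 1, 0, 0) fits (1, 1, 1, 0); releases (2, 1, 0, 3), pool now (3, 2, 1, 3)
  task-5: need (3, 1, 1, 3) fits (3, 2, 1, 3); releases (3, 2, 0, 0), pool now (6, 4, 1, 3)
  task-1: need (5, 1, 1, 0) fits (6, 4, 1, 3); releases (0, 1, 0, 0), pool now (6, 5, 1, 3)
  task-3 still needs (7, 3, 0, 0) but only (6, 5, 1, 3) is free — short on r2
  task-8 still needs (2, 6, 0, 1) but only (6, 5, 1, 3) is free — short on r1
Processes that can never finish: task-3 and task-8.


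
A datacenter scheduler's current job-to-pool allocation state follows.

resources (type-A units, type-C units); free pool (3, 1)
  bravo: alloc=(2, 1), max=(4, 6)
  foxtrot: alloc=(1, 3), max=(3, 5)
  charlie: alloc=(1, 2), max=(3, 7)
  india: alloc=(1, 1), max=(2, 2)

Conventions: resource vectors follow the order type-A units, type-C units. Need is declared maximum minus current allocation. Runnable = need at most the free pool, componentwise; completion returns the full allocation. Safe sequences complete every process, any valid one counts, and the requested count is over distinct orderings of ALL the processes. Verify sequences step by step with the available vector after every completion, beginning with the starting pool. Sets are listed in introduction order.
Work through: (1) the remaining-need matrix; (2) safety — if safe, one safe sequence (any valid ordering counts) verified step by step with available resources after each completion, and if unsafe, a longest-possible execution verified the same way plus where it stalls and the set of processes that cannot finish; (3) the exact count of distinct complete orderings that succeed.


(1) Need matrix, components ordered type-A units, type-C units:
  bravo: (2, 5)
  foxtrot: (2, 2)
  charlie: (2, 5)
  india: (1, 1)
(2) SAFE — a valid safe sequence is india, foxtrot, bravo, charlie.
Key observation: the order's first zero-slack moment is india ((1, 1) needed, (3, 1) free — a requested resource with nothing to spare).
Check, step by step:
  pool = (3, 1)
  run india (needs (1, 1), free (3, 1)); after release of (1, 1) the pool is (4, 2)
  run foxtrot (needs (2, 2), free (4, 2)); after release of (1, 3) the pool is (5, 5)
  run bravo (needs (2, 5), free (5, 5)); after release of (2, 1) the pool is (7, 6)
  run charlie (needs (2, 5), free (7, 6)); after release of (1, 2) the pool is (8, 8)
(3) The exact count: 2 of the possible complete orderings are safe sequences.


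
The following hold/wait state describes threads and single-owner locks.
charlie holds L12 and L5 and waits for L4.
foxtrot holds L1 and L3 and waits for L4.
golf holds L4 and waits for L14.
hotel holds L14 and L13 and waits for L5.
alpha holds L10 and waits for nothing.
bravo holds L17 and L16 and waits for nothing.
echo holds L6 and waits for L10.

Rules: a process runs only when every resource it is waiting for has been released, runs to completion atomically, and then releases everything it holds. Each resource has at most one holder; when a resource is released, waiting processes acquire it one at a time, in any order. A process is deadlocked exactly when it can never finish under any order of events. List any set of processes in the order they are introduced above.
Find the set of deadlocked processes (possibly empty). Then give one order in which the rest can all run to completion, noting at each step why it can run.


Deadlocked: charlie, foxtrot, golf and hotel.
Key observation: along charlie -> golf -> hotel -> charlie, each member waits on what the next one holds — a deadlock; foxtrot waits into the deadlock from upstream.
A valid finishing order for the others: alpha, bravo, echo.
Check, step by step:
  alpha waits on nothing -> runs at once and releases L10
  bravo waits on nothing -> runs at once and releases L17 and L16
  echo: everything it awaited (L10) is free; runs, freeing L6


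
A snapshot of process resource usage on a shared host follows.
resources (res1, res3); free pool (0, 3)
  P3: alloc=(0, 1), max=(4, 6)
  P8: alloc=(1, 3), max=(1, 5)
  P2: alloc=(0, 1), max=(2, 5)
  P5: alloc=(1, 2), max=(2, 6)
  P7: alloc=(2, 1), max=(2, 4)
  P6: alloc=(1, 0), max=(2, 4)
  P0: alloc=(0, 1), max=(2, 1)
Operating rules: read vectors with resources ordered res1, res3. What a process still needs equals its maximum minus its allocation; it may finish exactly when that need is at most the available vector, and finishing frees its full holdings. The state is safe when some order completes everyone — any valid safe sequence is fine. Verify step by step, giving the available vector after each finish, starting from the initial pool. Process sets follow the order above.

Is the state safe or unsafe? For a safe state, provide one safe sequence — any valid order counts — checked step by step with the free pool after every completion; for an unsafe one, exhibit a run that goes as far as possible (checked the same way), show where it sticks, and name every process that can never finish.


SAFE, for example via the order P8, P7, P0, P6, P5, P3, P2.
Key observation: every step clears its requested resources with room to spare; the minimum clearance is 1, first at P8 — (0, 2) vs (0, 3) free.
Check, step by step:
  pool = (0, 3)
  P8: need (0, 2) fits (0, 3); releases (1, 3), pool now (1, 6)
  P7: need (0, 3) fits (1, 6); releases (2, 1), pool now (3, 7)
  P0: need (2, 0) fits (3, 7); releases (0, 1), pool now (3, 8)
  P6: need (1, 4) fits (3, 8); releases (1, 0), pool now (4, 8)
  P5: need (1, 4) fits (4, 8); releases (1, 2), pool now (5, 10)
  P3: need (4, 5) fits (5, 10); releases (0, 1), pool now (5, 11)
  P2: need (2, 4) fits (5, 11); releases (0, 1), pool now (5, 12)


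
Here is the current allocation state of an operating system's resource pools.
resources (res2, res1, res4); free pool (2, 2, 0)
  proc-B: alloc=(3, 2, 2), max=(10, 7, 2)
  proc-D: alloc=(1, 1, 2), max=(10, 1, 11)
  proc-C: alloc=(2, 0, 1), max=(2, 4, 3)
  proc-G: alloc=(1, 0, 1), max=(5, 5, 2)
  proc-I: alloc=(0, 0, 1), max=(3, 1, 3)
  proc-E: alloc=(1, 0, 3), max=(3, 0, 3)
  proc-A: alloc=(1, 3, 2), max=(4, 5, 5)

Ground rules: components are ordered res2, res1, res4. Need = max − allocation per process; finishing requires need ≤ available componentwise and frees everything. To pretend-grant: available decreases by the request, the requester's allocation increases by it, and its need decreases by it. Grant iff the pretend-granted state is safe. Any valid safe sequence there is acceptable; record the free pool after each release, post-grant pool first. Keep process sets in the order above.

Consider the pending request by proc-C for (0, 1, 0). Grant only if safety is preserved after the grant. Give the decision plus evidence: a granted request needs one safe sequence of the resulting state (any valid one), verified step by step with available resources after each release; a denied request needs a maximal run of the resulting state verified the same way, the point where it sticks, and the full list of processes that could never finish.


DENY — the pretend-granted state is unsafe.
Key observation: after proc-E, proc-I the pool peaks at (3, 1, 4), and each blocked process is short somewhere: proc-B on res2, res1; proc-D on res2, res4; proc-C on res1; proc-G on res2, res1; proc-A on res1.
After a pretend grant, a maximal execution: proc-E, proc-I — then nothing else fits. Step-by-step check:
  pool = (2, 1, 0)
  proc-E: need (2, 0, 0) fits (2, 1, 0); releases (1, 0, 3), pool now (3, 1, 3)
  proc-I: need (3, 1, 2) fits (3, 1, 3); releases (0, 0, 1), pool now (3, 1, 4)
  proc-B still needs (7, 5, 0) but only (3, 1, 4) is free — short on res2 and res1
  proc-D still needs (9, 0, 9) but only (3, 1, 4) is free — short on res2 and res4
  proc-C still needs (0, 3, 2) but only (3, 1, 4) is free — short on res1
  proc-G still needs (4, 5, 1) but only (3, 1, 4) is free — short on res2 and res1
  proc-A still needs (3, 2, 3) but only (3, 1, 4) is free — short on res1
Post-grant, the permanently blocked set is proc-B, proc-D, proc-C, proc-G and proc-A.


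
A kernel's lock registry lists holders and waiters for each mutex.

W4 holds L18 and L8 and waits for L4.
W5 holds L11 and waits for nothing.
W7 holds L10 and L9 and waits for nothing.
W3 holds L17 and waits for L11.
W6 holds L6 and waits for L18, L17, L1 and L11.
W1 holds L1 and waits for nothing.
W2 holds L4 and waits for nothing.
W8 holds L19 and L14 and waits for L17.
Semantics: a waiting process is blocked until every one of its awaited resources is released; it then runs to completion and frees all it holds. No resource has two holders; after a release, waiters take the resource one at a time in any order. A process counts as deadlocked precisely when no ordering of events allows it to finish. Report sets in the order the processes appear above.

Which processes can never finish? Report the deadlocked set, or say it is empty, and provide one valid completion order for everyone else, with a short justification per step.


No process is deadlocked.
Key observation: the wait relation is loop-free; peeling off processes with no waits unwinds the whole state.
One completion order for the rest: W5, W2, W3, W7, W4, W8, W1, W6.
Walking it through:
  run W5 (it waits on nothing); releases L11
  run W2 (it waits on nothing); releases L4
  run W3 (all its waits — L11 — are resolved); releases L17
  run W7 (it waits on nothing); releases L10 and L9
  run W4 (all its waits — L4 — are resolved); releases L18 and L8
  run W8 (all its waits — L17 — are resolved); releases L19 and L14
  run W1 (it waits on nothing); releases L1
  run W6 (all its waits — L18, L17, L1 and L11 — are resolved); releases L6


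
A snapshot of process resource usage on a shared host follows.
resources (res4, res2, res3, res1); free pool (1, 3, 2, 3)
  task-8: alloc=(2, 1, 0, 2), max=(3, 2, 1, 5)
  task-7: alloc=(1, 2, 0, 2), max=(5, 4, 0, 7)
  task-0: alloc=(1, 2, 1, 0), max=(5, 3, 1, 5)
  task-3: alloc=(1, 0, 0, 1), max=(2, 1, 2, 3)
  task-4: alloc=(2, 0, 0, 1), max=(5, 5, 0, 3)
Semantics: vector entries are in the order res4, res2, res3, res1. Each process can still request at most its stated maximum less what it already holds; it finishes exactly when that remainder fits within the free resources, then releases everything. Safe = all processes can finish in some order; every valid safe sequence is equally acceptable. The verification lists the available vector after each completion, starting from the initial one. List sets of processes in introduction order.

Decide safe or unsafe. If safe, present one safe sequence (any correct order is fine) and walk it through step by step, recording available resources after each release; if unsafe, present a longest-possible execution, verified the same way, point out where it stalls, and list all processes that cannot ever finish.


SAFE, for example via the order task-8, task-3, task-7, task-4, task-0.
Key observation: the order's first zero-slack moment is task-8 ((1, 1, 1, 3) needed, (1, 3, 2, 3) free — a requested resource with nothing to spare).
Walking it through:
  pool = (1, 3, 2, 3)
  run task-8 (needs (1, 1, 1, 3), free (1, 3, 2, 3)); after release of (2, 1, 0, 2) the pool is (3, 4, 2, 5)
  run task-3 (needs (1, 1, 2, 2), free (3, 4, 2, 5)); after release of (1, 0, 0, 1) the pool is (4, 4, 2, 6)
  run task-7 (needs (4, 2, 0, 5), free (4, 4, 2, 6)); after release of (1, 2, 0, 2) the pool is (5, 6, 2, 8)
  run task-4 (needs (3, 5, 0, 2), free (5, 6, 2, 8)); after release of (2, 0, 0, 1) the pool is (7, 6, 2, 9)
  run task-0 (needs (4, 1, 0, 5), free (7, 6, 2, 9)); after release of (1, 2, 1, 0) the pool is (8, 8, 3, 9)


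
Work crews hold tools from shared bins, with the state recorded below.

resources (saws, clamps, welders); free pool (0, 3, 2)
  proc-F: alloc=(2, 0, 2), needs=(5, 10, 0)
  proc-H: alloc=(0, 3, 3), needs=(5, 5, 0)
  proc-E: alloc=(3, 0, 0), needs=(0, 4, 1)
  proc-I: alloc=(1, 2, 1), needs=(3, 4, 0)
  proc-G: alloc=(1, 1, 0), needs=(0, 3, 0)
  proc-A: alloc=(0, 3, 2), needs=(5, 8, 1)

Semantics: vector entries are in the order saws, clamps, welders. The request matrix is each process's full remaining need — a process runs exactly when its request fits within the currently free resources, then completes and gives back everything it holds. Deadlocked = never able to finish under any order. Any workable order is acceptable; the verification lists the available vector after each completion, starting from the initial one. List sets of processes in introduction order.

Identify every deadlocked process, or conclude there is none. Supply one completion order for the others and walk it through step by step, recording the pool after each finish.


Nothing here is deadlocked.
Key observation: beginning at proc-G, releases accumulate fast enough that every process eventually fits.
A valid finishing order for the others: proc-G, proc-E, proc-I, proc-H, proc-A, proc-F. Walking it through:
  pool = (0, 3, 2)
  proc-G needs (0, 3, 0) <= (0, 3, 2) -> finishes; pool += (1, 1, 0) = (1, 4, 2)
  proc-E needs (0, 4, 1) <= (1, 4, 2) -> finishes; pool += (3, 0, 0) = (4, 4, 2)
  proc-I needs (3, 4, 0) <= (4, 4, 2) -> finishes; pool += (1, 2, 1) = (5, 6, 3)
  proc-H needs (5, 5, 0) <= (5, 6, 3) -> finishes; pool += (0, 3, 3) = (5, 9, 6)
  proc-A needs (5, 8, 1) <= (5, 9, 6) -> finishes; pool += (0, 3, 2) = (5, 12, 8)
  proc-F needs (5, 10, 0) <= (5, 12, 8) -> finishes; pool += (2, 0, 2) = (7, 12, 10)


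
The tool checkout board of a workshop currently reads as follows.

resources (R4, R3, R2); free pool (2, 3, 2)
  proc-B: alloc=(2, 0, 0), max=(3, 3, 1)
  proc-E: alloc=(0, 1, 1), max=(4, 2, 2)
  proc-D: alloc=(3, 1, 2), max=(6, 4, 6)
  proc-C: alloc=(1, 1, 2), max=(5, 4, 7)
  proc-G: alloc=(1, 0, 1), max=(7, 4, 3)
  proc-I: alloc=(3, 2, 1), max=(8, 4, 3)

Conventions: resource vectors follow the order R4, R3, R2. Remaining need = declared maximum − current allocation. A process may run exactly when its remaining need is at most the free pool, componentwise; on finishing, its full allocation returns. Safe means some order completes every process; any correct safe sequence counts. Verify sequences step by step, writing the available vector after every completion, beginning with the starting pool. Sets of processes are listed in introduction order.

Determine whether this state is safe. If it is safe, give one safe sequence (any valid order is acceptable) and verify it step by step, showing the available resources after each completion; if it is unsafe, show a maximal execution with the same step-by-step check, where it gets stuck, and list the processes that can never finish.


UNSAFE — no complete ordering exists.
Key observation: after proc-B, proc-E the pool peaks at (4, 4, 3), and each blocked process is short somewhere: proc-D on R2; proc-C on R2; proc-G on R4; proc-I on R4.
A maximal execution: proc-B, proc-E — then nothing else fits. Step-by-step check:
  pool = (2, 3, 2)
  proc-B needs (1, 3, 1) <= (2, 3, 2) -> finishes; pool += (2, 0, 0) = (4, 3, 2)
  proc-E needs (4, 1, 1) <= (4, 3, 2) -> finishes; pool += (0, 1, 1) = (4, 4, 3)
  blocked: proc-D wants (3, 3, 4), pool (4, 4, 3) — not enough R2
  blocked: proc-C wants (4, 3, 5), pool (4, 4, 3) — not enough R2
  blocked: proc-G wants (6, 4, 2), pool (4, 4, 3) — not enough R4
  blocked: proc-I wants (5, 2, 2), pool (4, 4, 3) — not enough R4
Permanently blocked: proc-D, proc-C, proc-G and proc-I.


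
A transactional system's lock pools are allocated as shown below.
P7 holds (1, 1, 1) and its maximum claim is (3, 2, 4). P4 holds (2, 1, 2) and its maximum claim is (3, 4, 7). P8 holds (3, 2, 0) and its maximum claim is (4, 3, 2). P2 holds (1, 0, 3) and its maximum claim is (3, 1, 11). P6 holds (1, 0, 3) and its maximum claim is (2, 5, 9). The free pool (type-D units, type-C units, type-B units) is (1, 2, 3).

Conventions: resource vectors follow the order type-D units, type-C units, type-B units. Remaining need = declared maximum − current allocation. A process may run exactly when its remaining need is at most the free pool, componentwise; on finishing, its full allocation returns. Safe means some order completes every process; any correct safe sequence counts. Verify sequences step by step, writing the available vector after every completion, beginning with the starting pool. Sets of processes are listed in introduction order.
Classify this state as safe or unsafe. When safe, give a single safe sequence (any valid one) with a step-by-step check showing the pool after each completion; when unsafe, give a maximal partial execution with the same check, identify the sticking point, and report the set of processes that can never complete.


The state is UNSAFE.
Key observation: once P8, P7 finish, the pool peaks at (5, 5, 4) — and every remaining process still needs more type-B units than that.
A maximal execution: P8, P7 — then nothing else fits. Walking it through:
  pool = (1, 2, 3)
  P8 needs (1, 1, 2) <= (1, 2, 3) -> finishes; pool += (3, 2, 0) = (4, 4, 3)
  P7 needs (2, 1, 3) <= (4, 4, 3) -> finishes; pool += (1, 1, 1) = (5, 5, 4)
  P4 cannot run: need (1, 3, 5) vs free (5, 5, 4) (insufficient type-B units)
  P2 cannot run: need (2, 1, 8) vs free (5, 5, 4) (insufficient type-B units)
  P6 cannot run: need (1, 5, 6) vs free (5, 5, 4) (insufficient type-B units)
Never able to finish: P4, P2 and P6.


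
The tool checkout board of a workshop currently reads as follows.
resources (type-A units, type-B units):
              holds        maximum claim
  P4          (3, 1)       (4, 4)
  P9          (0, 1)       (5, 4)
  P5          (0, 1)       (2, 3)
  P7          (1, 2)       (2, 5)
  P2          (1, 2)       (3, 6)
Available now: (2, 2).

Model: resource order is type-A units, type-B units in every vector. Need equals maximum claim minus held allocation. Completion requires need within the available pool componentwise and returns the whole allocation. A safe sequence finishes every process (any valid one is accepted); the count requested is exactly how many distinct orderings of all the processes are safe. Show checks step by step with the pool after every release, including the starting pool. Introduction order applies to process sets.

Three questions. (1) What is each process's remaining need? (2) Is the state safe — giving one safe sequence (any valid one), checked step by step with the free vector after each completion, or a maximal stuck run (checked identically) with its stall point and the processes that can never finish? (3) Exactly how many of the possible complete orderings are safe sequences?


(1) Outstanding need per process (order type-A units, type-B units):
  P4: (1, 3)
  P9: (5, 3)
  P5: (2, 2)
  P7: (1, 3)
  P2: (2, 4)
(2) The state is SAFE; one workable sequence: P5, P4, P2, P7, P9.
Key observation: at P5 the run first touches a limit — (2, 2) against (2, 2), exact on a resource it actually requests.
Step-by-step check:
  pool = (2, 2)
  run P5 (needs (2, 2), free (2, 2)); after release of (0, 1) the pool is (2, 3)
  run P4 (needs (1, 3), free (2, 3)); after release of (3, 1) the pool is (5, 4)
  run P2 (needs (2, 4), free (5, 4)); after release of (1, 2) the pool is (6, 6)
  run P7 (needs (1, 3), free (6, 6)); after release of (1, 2) the pool is (7, 8)
  run P9 (needs (5, 3), free (7, 8)); after release of (0, 1) the pool is (7, 9)
(3) Precisely 9 of the possible complete orderings are safe sequences.


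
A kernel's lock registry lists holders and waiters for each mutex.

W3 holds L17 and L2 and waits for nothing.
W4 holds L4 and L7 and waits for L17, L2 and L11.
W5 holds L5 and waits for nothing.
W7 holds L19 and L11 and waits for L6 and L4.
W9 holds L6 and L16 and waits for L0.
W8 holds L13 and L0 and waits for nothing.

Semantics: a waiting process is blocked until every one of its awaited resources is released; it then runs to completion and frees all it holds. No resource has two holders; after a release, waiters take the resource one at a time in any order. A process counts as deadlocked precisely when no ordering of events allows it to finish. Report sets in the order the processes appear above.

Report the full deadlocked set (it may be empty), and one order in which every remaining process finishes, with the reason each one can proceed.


Deadlocked: W4 and W7.
Key observation: the wait chain closes on itself along W4 -> W7 -> W4; no other process is dragged down with it.
The rest can finish in the order W8, W9, W3, W5.
Walking it through:
  W8 waits on nothing -> runs at once and releases L13 and L0
  W9 waits on L0 — all released -> runs and releases L6 and L16
  W3 waits on nothing -> runs at once and releases L17 and L2
  W5 waits on nothing -> runs at once and releases L5


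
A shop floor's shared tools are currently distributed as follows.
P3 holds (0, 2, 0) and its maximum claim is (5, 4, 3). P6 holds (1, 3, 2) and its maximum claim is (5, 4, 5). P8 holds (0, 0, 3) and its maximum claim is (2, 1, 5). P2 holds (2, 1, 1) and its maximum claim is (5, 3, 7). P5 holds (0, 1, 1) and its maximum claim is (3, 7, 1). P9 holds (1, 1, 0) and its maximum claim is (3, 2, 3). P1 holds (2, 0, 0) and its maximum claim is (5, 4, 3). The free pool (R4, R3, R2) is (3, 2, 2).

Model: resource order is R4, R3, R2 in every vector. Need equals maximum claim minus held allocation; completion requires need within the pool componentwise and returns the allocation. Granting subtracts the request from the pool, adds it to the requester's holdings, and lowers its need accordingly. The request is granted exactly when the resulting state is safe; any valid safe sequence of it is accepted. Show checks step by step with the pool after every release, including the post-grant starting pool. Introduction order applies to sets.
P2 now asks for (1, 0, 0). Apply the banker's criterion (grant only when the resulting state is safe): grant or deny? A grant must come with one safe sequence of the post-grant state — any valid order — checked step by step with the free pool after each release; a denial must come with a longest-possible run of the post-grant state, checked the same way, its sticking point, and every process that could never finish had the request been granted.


DENY. Granting would leave the state unsafe.
Key observation: after P8, P9 the pool peaks at (3, 3, 5), and each blocked process is short somewhere: P3 on R4; P6 on R4; P2 on R2; P5 on R3; P1 on R3.
After a pretend grant, a maximal execution: P8, P9 — then nothing else fits. Step-by-step check:
  pool = (2, 2, 2)
  P8 needs (2, 1, 2) <= (2, 2, 2) -> finishes; pool += (0, 0, 3) = (2, 2, 5)
  P9 needs (2, 1, 3) <= (2, 2, 5) -> finishes; pool += (1, 1, 0) = (3, 3, 5)
  P3 still needs (5, 2, 3) but only (3, 3, 5) is free — short on R4
  P6 still needs (4, 1, 3) but only (3, 3, 5) is free — short on R4
  P2 still needs (2, 2, 6) but only (3, 3, 5) is free — short on R2
  P5 still needs (3, 6, 0) but only (3, 3, 5) is free — short on R3
  P1 still needs (3, 4, 3) but only (3, 3, 5) is free — short on R3
Post-grant, the permanently blocked set is P3, P6, P2, P5 and P1.


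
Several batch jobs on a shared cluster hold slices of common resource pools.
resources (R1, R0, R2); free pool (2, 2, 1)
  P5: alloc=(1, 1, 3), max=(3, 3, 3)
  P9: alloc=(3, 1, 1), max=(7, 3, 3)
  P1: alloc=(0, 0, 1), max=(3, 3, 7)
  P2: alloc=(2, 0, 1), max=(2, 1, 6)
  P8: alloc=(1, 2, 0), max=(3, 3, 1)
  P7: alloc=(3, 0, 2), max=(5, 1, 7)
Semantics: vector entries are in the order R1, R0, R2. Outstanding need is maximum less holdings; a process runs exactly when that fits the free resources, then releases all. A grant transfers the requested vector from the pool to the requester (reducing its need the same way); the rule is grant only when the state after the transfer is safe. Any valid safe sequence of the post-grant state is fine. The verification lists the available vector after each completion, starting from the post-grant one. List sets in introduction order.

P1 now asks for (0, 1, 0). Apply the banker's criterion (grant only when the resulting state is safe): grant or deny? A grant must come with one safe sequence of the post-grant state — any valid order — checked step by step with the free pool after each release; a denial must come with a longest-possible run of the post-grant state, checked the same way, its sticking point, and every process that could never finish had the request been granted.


GRANT: granting preserves safety; a valid post-grant sequence is P8, P5, P9, P2, P1, P7.
Key observation: with (2, 1, 1) left after the transfer, P8 can run at once — the state stays safe.
Step-by-step check of the post-grant state:
  pool = (2, 1, 1)
  P8: need (2, 1, 1) fits (2, 1, 1); releases (1, 2, 0), pool now (3, 3, 1)
  P5: need (2, 2, 0) fits (3, 3, 1); releases (1, 1, 3), pool now (4, 4, 4)
  P9: need (4, 2, 2) fits (4, 4, 4); releases (3, 1, 1), pool now (7, 5, 5)
  P2: need (0, 1, 5) fits (7, 5, 5); releases (2, 0, 1), pool now (9, 5, 6)
  P1: need (3, 2, 6) fits (9, 5, 6); releases (0, 1, 1), pool now (9, 6, 7)
  P7: need (2, 1, 5) fits (9, 6, 7); releases (3, 0, 2), pool now (12, 6, 9)


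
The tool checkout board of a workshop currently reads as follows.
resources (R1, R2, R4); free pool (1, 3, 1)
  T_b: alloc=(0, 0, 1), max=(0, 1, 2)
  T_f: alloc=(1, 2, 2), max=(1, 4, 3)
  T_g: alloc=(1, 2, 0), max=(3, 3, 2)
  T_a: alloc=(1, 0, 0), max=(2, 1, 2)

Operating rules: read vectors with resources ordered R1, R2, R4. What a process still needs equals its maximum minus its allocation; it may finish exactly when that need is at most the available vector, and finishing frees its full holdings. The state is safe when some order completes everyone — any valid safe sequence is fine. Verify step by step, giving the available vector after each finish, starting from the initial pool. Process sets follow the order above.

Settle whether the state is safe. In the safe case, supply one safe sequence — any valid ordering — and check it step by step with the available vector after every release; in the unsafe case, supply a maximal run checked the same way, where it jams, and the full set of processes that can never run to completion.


SAFE — a valid safe sequence is T_f, T_b, T_a, T_g.
Key observation: T_f is the earliest step where a requested resource binds exactly: need (0, 2, 1), pool (1, 3, 1) at its turn.
Walking it through:
  pool = (1, 3, 1)
  T_f needs (0, 2, 1) <= (1, 3, 1) -> finishes; pool += (1, 2, 2) = (2, 5, 3)
  T_b needs (0, 1, 1) <= (2, 5, 3) -> finishes; pool += (0, 0, 1) = (2, 5, 4)
  T_a needs (1, 1, 2) <= (2, 5, 4) -> finishes; pool += (1, 0, 0) = (3, 5, 4)
  T_g needs (2, 1, 2) <= (3, 5, 4) -> finishes; pool += (1, 2, 0) = (4, 7, 4)


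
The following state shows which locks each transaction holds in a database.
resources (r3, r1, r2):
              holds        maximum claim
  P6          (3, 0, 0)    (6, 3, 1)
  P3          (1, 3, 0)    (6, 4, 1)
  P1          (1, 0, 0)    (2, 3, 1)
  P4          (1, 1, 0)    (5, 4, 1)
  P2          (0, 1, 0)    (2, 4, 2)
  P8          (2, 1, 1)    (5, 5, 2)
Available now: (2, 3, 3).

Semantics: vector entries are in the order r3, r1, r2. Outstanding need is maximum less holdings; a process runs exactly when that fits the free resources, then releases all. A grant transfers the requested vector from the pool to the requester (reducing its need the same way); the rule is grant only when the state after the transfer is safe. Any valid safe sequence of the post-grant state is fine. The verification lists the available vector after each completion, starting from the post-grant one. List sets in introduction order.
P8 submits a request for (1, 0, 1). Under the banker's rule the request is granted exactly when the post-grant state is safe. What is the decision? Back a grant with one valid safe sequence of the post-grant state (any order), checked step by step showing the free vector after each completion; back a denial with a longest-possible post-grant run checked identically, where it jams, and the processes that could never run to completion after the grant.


GRANT — the state after the grant stays safe, e.g. via P1, P2, P8, P3, P4, P6.
Key observation: the transfer keeps a workable pool ((1, 3, 2)); P1 starts the safe sequence.
Check on the post-grant state, step by step:
  pool = (1, 3, 2)
  run P1 (needs (1, 3, 1), free (1, 3, 2)); after release of (1, 0, 0) the pool is (2, 3, 2)
  run P2 (needs (2, 3, 2), free (2, 3, 2)); after release of (0, 1, 0) the pool is (2, 4, 2)
  run P8 (needs (2, 4, 0), free (2, 4, 2)); after release of (3, 1, 2) the pool is (5, 5, 4)
  run P3 (needs (5, 1, 1), free (5, 5, 4)); after release of (1, 3, 0) the pool is (6, 8, 4)
  run P4 (needs (4, 3, 1), free (6, 8, 4)); after release of (1, 1, 0) the pool is (7, 9, 4)
  run P6 (needs (3, 3, 1), free (7, 9, 4)); after release of (3, 0, 0) the pool is (10, 9, 4)


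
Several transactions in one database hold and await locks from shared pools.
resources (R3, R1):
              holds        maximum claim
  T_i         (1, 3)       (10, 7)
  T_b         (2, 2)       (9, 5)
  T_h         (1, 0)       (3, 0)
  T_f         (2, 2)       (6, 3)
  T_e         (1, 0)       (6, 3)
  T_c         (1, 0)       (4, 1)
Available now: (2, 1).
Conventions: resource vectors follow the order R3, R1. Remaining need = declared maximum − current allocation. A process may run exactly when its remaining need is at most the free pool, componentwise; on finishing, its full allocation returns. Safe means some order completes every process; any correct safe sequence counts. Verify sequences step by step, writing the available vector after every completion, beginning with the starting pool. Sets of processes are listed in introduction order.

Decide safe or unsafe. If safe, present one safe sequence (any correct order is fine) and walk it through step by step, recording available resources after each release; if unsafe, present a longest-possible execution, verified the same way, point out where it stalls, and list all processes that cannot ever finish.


SAFE. One safe sequence: T_h, T_c, T_f, T_e, T_b, T_i.
Key observation: the first exact fit in this order is T_h — it needs (2, 0) with (2, 1) free, meeting a requested resource to the last unit.
Walking it through:
  pool = (2, 1)
  run T_h (needs (2, 0), free (2, 1)); after release of (1, 0) the pool is (3, 1)
  run T_c (needs (3, 1), free (3, 1)); after release of (1, 0) the pool is (4, 1)
  run T_f (needs (4, 1), free (4, 1)); after release of (2, 2) the pool is (6, 3)
  run T_e (needs (5, 3), free (6, 3)); after release of (1, 0) the pool is (7, 3)
  run T_b (needs (7, 3), free (7, 3)); after release of (2, 2) the pool is (9, 5)
  run T_i (needs (9, 4), free (9, 5)); after release of (1, 3) the pool is (10, 8)


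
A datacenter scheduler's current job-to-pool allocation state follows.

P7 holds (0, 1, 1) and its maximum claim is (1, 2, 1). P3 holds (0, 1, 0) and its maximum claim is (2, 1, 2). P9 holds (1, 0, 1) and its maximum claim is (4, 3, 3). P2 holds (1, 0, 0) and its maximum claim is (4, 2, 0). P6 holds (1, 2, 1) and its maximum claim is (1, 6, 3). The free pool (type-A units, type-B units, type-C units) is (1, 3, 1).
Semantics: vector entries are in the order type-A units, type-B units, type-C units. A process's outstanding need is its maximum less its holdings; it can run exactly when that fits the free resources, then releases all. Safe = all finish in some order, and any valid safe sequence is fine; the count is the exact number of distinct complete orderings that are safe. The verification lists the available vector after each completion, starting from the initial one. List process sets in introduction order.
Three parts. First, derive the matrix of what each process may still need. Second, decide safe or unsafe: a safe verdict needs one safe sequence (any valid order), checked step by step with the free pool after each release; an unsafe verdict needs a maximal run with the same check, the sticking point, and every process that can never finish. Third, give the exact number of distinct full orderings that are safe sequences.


(1) Outstanding need per process (order type-A units, type-B units, type-C units):
  P7: (1, 1, 0)
  P3: (2, 0, 2)
  P9: (3, 3, 2)
  P2: (3, 2, 0)
  P6: (0, 4, 2)
(2) UNSAFE — no complete ordering exists.
Key observation: P7, P6, P3 can finish, but then (2, 7, 3) is all there is, and the blocked group's type-A units demands exceed it.
The run P7, P6, P3 cannot be extended any further. Step-by-step check:
  pool = (1, 3, 1)
  P7: need (1, 1, 0) fits (1, 3, 1); releases (0, 1, 1), pool now (1, 4, 2)
  P6: need (0, 4, 2) fits (1, 4, 2); releases (1, 2, 1), pool now (2, 6, 3)
  P3: need (2, 0, 2) fits (2, 6, 3); releases (0, 1, 0), pool now (2, 7, 3)
  blocked: P9 wants (3, 3, 2), pool (2, 7, 3) — not enough type-A units
  blocked: P2 wants (3, 2, 0), pool (2, 7, 3) — not enough type-A units
Never able to finish: P9 and P2.
(3) Exactly 0 of the possible complete orderings are safe sequences.


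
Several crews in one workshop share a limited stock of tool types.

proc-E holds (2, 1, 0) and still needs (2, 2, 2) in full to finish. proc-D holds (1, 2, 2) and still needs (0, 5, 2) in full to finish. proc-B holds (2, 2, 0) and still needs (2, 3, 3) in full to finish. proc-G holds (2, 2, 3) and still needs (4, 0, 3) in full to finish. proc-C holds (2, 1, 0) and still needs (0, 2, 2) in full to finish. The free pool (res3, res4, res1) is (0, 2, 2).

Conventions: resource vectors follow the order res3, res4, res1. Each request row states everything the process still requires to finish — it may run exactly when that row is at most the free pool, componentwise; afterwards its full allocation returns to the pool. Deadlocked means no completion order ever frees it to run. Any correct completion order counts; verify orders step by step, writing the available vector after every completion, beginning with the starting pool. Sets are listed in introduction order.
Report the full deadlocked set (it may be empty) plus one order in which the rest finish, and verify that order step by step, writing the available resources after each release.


Deadlocked: proc-D, proc-B and proc-G.
Key observation: after proc-C, proc-E the pool peaks at (4, 4, 2), and each blocked process is short somewhere: proc-D on res4; proc-B on res1; proc-G on res1.
The rest can finish in the order proc-C, proc-E. Step-by-step check:
  pool = (0, 2, 2)
  run proc-C (needs (0, 2, 2), free (0, 2, 2)); after release of (2, 1, 0) the pool is (2, 3, 2)
  run proc-E (needs (2, 2, 2), free (2, 3, 2)); after release of (2, 1, 0) the pool is (4, 4, 2)
The blocked processes can never fit:
  blocked: proc-D wants (0, 5, 2), pool (4, 4, 2) — not enough res4
  blocked: proc-B wants (2, 3, 3), pool (4, 4, 2) — not enough res1
  blocked: proc-G wants (4, 0, 3), pool (4, 4, 2) — not enough res1


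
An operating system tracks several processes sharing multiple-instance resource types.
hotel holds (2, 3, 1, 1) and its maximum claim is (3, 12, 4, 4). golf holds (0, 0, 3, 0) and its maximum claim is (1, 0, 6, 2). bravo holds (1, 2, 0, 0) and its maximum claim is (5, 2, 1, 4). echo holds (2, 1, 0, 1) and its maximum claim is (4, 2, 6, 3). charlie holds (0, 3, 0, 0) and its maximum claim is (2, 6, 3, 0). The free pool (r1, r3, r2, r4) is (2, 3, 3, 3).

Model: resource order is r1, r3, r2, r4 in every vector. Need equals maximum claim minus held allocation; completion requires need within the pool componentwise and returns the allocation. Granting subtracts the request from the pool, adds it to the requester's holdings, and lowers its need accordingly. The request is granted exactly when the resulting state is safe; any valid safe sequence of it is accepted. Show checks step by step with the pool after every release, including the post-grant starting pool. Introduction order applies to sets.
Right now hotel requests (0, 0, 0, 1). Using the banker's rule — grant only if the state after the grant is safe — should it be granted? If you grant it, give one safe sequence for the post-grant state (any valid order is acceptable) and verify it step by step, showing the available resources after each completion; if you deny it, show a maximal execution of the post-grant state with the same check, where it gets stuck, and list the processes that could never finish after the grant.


DENY: after the grant no complete ordering would exist.
Key observation: after golf, echo, charlie the pool peaks at (4, 7, 6, 3), and each blocked process is short somewhere: hotel on r3; bravo on r4.
After a pretend grant, a maximal execution: golf, echo, charlie — then nothing else fits. Step-by-step check:
  pool = (2, 3, 3, 2)
  golf: need (1, 0, 3, 2) fits (2, 3, 3, 2); releases (0, 0, 3, 0), pool now (2, 3, 6, 2)
  echo: need (2, 1, 6, 2) fits (2, 3, 6, 2); releases (2, 1, 0, 1), pool now (4, 4, 6, 3)
  charlie: need (2, 3, 3, 0) fits (4, 4, 6, 3); releases (0, 3, 0, 0), pool now (4, 7, 6, 3)
  hotel still needs (1, 9, 3, 2) but only (4, 7, 6, 3) is free — short on r3
  bravo still needs (4, 0, 1, 4) but only (4, 7, 6, 3) is free — short on r4
Processes that could never finish after the grant: hotel and bravo.
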